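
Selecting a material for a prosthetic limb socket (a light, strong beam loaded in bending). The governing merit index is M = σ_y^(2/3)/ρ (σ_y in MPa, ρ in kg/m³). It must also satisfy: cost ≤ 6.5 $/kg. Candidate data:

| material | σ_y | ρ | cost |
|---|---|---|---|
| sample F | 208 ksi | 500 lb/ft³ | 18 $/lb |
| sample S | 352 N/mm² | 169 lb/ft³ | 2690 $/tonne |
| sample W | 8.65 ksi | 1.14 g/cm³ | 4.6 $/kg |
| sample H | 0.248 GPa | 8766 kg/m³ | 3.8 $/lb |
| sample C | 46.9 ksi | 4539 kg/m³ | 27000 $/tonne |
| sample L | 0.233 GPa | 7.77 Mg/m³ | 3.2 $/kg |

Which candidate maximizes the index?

Screen on constraints: cost ≤ 6.5 $/kg. Survivors: sample S, sample W, sample L.
In SI units:
  sample S: σ_y = 352.0 MPa, ρ = 2707 kg/m³
  sample W: σ_y = 59.64 MPa, ρ = 1140 kg/m³
  sample L: σ_y = 233.0 MPa, ρ = 7770 kg/m³
  sample S: M = 18.4×10⁻³
  sample W: M = 13.4×10⁻³
  sample L: M = 4.87×10⁻³
The maximum is for sample S.

sample S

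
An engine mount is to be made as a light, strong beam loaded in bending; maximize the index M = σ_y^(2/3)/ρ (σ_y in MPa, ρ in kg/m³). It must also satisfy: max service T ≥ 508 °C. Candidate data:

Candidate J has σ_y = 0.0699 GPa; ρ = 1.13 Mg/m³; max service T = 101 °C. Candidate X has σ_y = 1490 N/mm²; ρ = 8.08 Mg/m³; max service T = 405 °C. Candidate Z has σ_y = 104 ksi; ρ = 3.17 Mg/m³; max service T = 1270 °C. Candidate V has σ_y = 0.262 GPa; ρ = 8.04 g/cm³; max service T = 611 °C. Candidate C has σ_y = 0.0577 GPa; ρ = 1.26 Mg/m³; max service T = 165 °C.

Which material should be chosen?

Screen on constraints: max service T ≥ 508 °C. Survivors: candidate Z, candidate V.
After converting to SI:
  candidate Z: σ_y = 717.1 MPa, ρ = 3170 kg/m³
  candidate V: σ_y = 262.0 MPa, ρ = 8040 kg/m³
  candidate Z: M = 25.3×10⁻³
  candidate V: M = 5.09×10⁻³
Candidate Z has the largest M.

candidate Z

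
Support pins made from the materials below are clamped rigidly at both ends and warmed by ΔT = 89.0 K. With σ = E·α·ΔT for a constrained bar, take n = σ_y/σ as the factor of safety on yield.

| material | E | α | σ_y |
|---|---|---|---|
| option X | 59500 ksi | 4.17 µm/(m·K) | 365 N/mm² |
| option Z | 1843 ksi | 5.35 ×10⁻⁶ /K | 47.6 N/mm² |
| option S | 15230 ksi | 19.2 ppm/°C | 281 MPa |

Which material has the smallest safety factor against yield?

option S

With everything in SI (GPa, ×10⁻⁶/K, MPa):
  option X: E = 410.2, α = 4.17, σ_y = 365.0 → σ = 152 MPa, n = 2.40
  option Z: E = 12.71, α = 5.35, σ_y = 47.60 → σ = 6.05 MPa, n = 7.87
  option S: E = 105.0, α = 19.2, σ_y = 281.0 → σ = 179 MPa, n = 1.57
The minimum is option S at n = 1.57.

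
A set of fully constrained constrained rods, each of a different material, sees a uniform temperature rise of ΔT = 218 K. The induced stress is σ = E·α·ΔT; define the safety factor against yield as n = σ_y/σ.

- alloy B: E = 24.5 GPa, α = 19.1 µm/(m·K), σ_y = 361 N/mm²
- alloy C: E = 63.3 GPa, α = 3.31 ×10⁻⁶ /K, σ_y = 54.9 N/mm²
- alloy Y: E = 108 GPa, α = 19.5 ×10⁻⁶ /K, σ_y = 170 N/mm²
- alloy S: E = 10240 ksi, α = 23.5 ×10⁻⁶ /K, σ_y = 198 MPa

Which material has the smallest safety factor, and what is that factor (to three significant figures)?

Per material, after unit conversion:
  alloy B: E = 24.50, α = 19.1, σ_y = 361.0 → σ = 102 MPa, n = 3.54
  alloy C: E = 63.30, α = 3.31, σ_y = 54.90 → σ = 45.7 MPa, n = 1.20
  alloy Y: E = 108.0, α = 19.5, σ_y = 170.0 → σ = 459 MPa, n = 0.370
  alloy S: E = 70.60, α = 23.5, σ_y = 198.0 → σ = 362 MPa, n = 0.547
Alloy Y has the lowest safety factor, n = 0.370.

alloy Y, n = 0.370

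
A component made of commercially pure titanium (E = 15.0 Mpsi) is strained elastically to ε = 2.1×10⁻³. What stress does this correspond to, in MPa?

E = 15.0 Mpsi = 103.4 GPa.
σ = E·ε = 103400 MPa × 2.1×10⁻³ = 217 MPa.

217 MPa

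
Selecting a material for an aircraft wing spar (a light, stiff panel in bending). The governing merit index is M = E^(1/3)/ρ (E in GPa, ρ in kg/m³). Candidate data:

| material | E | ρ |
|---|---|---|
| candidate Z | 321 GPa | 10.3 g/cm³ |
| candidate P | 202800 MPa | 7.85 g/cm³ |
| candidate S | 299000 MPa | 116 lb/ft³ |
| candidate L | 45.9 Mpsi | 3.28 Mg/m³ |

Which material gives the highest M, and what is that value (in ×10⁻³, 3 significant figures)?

After converting to SI:
  candidate Z: E = 321.0 GPa, ρ = 10300 kg/m³
  candidate P: E = 202.8 GPa, ρ = 7850 kg/m³
  candidate S: E = 299.0 GPa, ρ = 1858 kg/m³
  candidate L: E = 316.5 GPa, ρ = 3280 kg/m³
  candidate S: M = 3.60×10⁻³
  candidate L: M = 2.08×10⁻³
  candidate P: M = 0.748×10⁻³
  candidate Z: M = 0.665×10⁻³
Candidate S ranks first.

candidate S, M = 3.60×10⁻³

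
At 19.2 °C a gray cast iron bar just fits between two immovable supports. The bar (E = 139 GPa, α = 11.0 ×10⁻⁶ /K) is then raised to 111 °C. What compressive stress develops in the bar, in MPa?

140 MPa

ΔT = 91.80 K. Constrained thermal stress σ = E·α·ΔT = 139.0×10³ MPa × 11.0×10⁻⁶ × 91.80 = 140 MPa (compressive).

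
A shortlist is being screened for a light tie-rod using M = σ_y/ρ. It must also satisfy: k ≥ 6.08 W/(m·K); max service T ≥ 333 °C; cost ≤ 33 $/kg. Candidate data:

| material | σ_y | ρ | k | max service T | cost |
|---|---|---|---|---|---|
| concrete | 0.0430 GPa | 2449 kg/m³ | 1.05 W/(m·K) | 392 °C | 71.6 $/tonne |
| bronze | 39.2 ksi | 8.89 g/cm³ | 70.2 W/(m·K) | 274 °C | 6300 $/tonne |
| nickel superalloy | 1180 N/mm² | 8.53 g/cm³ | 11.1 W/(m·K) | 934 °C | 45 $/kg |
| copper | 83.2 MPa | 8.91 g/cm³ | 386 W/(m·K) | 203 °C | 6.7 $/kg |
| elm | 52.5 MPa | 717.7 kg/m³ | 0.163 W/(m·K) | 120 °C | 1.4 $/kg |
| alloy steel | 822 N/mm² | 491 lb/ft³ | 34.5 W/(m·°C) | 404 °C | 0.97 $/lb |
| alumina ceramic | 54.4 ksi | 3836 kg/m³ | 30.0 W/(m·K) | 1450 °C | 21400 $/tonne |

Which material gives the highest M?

Screen on constraints: k ≥ 6.08 W/(m·K); max service T ≥ 333 °C; cost ≤ 33 $/kg. Survivors: alloy steel, alumina ceramic.
In SI units:
  alloy steel: σ_y = 822.0 MPa, ρ = 7865 kg/m³
  alumina ceramic: σ_y = 375.1 MPa, ρ = 3836 kg/m³
  alloy steel: M = 105 kN·m/kg
  alumina ceramic: M = 97.8 kN·m/kg
Alloy steel has the largest M.

alloy steel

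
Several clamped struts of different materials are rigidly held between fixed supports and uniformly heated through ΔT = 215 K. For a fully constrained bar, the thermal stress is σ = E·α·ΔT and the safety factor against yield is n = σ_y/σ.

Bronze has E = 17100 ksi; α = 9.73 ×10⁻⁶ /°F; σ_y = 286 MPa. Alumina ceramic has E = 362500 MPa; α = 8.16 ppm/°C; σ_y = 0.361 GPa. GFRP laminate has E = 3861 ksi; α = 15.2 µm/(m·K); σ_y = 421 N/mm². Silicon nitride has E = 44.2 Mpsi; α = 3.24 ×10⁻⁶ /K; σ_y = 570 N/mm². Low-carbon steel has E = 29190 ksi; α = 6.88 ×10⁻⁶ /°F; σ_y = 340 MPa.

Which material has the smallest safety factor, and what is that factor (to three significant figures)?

With everything in SI (GPa, ×10⁻⁶/K, MPa):
  bronze: E = 117.9, α = 17.5, σ_y = 286.0 → σ = 444 MPa, n = 0.644
  alumina ceramic: E = 362.5, α = 8.16, σ_y = 361.0 → σ = 636 MPa, n = 0.568
  GFRP laminate: E = 26.62, α = 15.2, σ_y = 421.0 → σ = 87.0 MPa, n = 4.84
  silicon nitride: E = 304.7, α = 3.24, σ_y = 570.0 → σ = 212 MPa, n = 2.69
  low-carbon steel: E = 201.3, α = 12.4, σ_y = 340.0 → σ = 536 MPa, n = 0.634
The minimum is alumina ceramic at n = 0.568.

alumina ceramic, n = 0.568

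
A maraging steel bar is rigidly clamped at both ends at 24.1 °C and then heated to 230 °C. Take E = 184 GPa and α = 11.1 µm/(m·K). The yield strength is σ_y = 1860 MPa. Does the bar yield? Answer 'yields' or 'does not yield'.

ΔT = 205.9 K. Constrained thermal stress σ = E·α·ΔT = 184.0×10³ MPa × 11.1×10⁻⁶ × 205.9 = 421 MPa (compressive).
Compare to σ_y = 1860 MPa: σ < σ_y, so it does not yield.

does not yield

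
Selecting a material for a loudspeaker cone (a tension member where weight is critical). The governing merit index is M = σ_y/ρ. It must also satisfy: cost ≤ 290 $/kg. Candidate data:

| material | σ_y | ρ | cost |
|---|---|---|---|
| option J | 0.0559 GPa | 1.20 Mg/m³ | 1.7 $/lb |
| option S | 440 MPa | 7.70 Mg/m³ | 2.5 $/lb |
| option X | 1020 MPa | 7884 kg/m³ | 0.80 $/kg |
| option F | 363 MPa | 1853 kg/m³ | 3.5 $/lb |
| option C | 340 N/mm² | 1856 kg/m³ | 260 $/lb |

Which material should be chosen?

option F

Screen on constraints: cost ≤ 290 $/kg. Survivors: option J, option S, option X, option F.
After converting to SI:
  option J: σ_y = 55.90 MPa, ρ = 1200 kg/m³
  option S: σ_y = 440.0 MPa, ρ = 7700 kg/m³
  option X: σ_y = 1020 MPa, ρ = 7884 kg/m³
  option F: σ_y = 363.0 MPa, ρ = 1853 kg/m³
  option F: M = 196 kN·m/kg
  option X: M = 129 kN·m/kg
  option S: M = 57.1 kN·m/kg
  option J: M = 46.6 kN·m/kg
The maximum is for option F.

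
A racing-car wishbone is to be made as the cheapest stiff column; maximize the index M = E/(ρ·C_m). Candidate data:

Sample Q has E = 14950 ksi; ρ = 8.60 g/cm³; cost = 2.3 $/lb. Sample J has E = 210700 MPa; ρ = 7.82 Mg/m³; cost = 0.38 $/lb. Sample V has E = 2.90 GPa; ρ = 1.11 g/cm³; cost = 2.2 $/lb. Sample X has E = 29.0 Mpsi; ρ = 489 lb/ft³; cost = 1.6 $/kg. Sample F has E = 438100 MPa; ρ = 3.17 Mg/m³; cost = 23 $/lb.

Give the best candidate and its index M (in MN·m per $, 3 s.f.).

sample J, M = 32.2 MN·m per $

In SI units:
  sample Q: E = 103.1 GPa, ρ = 8600 kg/m³, cost = 5.071 $/kg
  sample J: E = 210.7 GPa, ρ = 7820 kg/m³, cost = 0.8377 $/kg
  sample V: E = 2.900 GPa, ρ = 1110 kg/m³, cost = 4.850 $/kg
  sample X: E = 199.9 GPa, ρ = 7833 kg/m³, cost = 1.600 $/kg
  sample F: E = 438.1 GPa, ρ = 3170 kg/m³, cost = 50.71 $/kg
  sample J: M = 32.2 MN·m per $
  sample X: M = 16.0 MN·m per $
  sample F: M = 2.73 MN·m per $
  sample Q: M = 2.36 MN·m per $
  sample V: M = 0.539 MN·m per $
Sample J has the largest M.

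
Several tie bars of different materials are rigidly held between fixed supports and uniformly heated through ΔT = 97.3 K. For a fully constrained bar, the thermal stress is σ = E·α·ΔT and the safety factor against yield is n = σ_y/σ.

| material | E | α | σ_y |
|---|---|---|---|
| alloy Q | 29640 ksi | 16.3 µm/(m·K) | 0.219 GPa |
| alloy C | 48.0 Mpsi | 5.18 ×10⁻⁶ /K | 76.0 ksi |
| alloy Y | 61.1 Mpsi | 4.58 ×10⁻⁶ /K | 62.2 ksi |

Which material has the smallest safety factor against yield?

In consistent units (E in GPa, α in ×10⁻⁶/K, σ_y in MPa):
  alloy Q: E = 204.4, α = 16.3, σ_y = 219.0 → σ = 324 MPa, n = 0.676
  alloy C: E = 330.9, α = 5.18, σ_y = 524.0 → σ = 167 MPa, n = 3.14
  alloy Y: E = 421.3, α = 4.58, σ_y = 428.9 → σ = 188 MPa, n = 2.28
The minimum is alloy Q at n = 0.676.

alloy Q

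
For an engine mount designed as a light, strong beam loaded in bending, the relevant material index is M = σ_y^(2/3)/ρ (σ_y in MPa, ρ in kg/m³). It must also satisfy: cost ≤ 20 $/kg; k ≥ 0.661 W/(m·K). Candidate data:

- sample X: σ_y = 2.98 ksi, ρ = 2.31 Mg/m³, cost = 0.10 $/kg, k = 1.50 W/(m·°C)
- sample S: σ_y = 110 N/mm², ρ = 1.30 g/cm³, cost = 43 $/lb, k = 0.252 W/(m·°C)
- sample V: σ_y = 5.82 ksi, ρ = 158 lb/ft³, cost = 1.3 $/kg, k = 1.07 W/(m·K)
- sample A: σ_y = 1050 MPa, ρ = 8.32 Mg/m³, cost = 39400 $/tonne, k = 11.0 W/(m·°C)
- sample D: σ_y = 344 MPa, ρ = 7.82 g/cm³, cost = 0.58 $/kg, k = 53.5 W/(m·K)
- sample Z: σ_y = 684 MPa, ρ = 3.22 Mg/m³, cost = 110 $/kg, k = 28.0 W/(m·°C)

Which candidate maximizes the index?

Screen on constraints: cost ≤ 20 $/kg; k ≥ 0.661 W/(m·K). Survivors: sample X, sample V, sample D.
In SI units:
  sample X: σ_y = 20.55 MPa, ρ = 2310 kg/m³
  sample V: σ_y = 40.13 MPa, ρ = 2531 kg/m³
  sample D: σ_y = 344.0 MPa, ρ = 7820 kg/m³
  sample D: M = 6.28×10⁻³
  sample V: M = 4.63×10⁻³
  sample X: M = 3.25×10⁻³
The maximum is for sample D.

sample D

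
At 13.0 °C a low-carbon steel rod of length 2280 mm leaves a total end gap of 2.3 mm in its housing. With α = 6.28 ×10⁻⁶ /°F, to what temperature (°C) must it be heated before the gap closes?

102 °C

α = 6.28×10⁻⁶/°F × 9/5 = 11.3×10⁻⁶/K.
α·L₀·ΔT = 2.3 mm ⇒ ΔT = 2.3 / (11.3×10⁻⁶ × 2280.0) = 89.24 K.
T = 13.0 + 89.24 = 102.2 °C.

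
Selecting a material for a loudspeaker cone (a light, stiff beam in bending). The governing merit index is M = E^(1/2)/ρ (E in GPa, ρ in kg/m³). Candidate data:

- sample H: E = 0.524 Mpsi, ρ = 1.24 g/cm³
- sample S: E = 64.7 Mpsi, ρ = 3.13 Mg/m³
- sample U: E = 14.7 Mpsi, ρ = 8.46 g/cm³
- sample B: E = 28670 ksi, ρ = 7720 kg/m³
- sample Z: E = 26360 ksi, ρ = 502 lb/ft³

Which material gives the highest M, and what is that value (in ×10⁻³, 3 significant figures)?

sample S, M = 6.75×10⁻³

Convert each candidate to consistent units, then evaluate M:
  sample H: E = 3.613 GPa, ρ = 1240 kg/m³
  sample S: E = 446.1 GPa, ρ = 3130 kg/m³
  sample U: E = 101.4 GPa, ρ = 8460 kg/m³
  sample B: E = 197.7 GPa, ρ = 7720 kg/m³
  sample Z: E = 181.7 GPa, ρ = 8041 kg/m³
  sample S: M = 6.75×10⁻³
  sample B: M = 1.82×10⁻³
  sample Z: M = 1.68×10⁻³
  sample H: M = 1.53×10⁻³
  sample U: M = 1.19×10⁻³
Sample S ranks first.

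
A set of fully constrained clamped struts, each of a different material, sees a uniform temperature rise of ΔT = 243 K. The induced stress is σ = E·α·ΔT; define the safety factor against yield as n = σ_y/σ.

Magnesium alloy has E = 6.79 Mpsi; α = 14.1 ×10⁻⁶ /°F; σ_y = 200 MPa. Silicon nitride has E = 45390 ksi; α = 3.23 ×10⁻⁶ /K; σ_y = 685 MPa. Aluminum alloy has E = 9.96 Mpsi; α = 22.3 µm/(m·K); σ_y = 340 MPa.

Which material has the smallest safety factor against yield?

Converting E to GPa, α to ×10⁻⁶/K, σ_y to MPa, then σ and n for each:
  magnesium alloy: E = 46.82, α = 25.4, σ_y = 200.0 → σ = 289 MPa, n = 0.693
  silicon nitride: E = 313.0, α = 3.23, σ_y = 685.0 → σ = 246 MPa, n = 2.79
  aluminum alloy: E = 68.67, α = 22.3, σ_y = 340.0 → σ = 372 MPa, n = 0.914
The minimum is magnesium alloy at n = 0.693.

magnesium alloy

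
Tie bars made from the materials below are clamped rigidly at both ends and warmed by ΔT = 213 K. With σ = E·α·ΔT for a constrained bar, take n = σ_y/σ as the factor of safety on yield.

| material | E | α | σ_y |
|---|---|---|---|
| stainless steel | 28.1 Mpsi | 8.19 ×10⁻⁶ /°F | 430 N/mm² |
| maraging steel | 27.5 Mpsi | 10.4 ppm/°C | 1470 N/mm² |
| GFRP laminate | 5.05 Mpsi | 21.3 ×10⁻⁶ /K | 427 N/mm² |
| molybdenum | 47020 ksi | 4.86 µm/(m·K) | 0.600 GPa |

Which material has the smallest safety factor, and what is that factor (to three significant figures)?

In consistent units (E in GPa, α in ×10⁻⁶/K, σ_y in MPa):
  stainless steel: E = 193.7, α = 14.7, σ_y = 430.0 → σ = 608 MPa, n = 0.707
  maraging steel: E = 189.6, α = 10.4, σ_y = 1470 → σ = 420 MPa, n = 3.50
  GFRP laminate: E = 34.82, α = 21.3, σ_y = 427.0 → σ = 158 MPa, n = 2.70
  molybdenum: E = 324.2, α = 4.86, σ_y = 600.0 → σ = 336 MPa, n = 1.79
Smallest n: stainless steel with n = 0.707.

stainless steel, n = 0.707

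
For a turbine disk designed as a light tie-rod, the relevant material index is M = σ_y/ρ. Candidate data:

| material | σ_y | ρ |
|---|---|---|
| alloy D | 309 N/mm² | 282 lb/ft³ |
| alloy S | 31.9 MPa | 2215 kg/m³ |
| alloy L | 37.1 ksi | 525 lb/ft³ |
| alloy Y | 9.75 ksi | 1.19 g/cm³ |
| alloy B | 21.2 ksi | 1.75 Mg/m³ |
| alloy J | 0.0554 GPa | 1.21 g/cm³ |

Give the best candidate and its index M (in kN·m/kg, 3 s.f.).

alloy B, M = 83.5 kN·m/kg

Convert each candidate to consistent units, then evaluate M:
  alloy D: σ_y = 309.0 MPa, ρ = 4517 kg/m³
  alloy S: σ_y = 31.90 MPa, ρ = 2215 kg/m³
  alloy L: σ_y = 255.8 MPa, ρ = 8410 kg/m³
  alloy Y: σ_y = 67.22 MPa, ρ = 1190 kg/m³
  alloy B: σ_y = 146.2 MPa, ρ = 1750 kg/m³
  alloy J: σ_y = 55.40 MPa, ρ = 1210 kg/m³
  alloy B: M = 83.5 kN·m/kg
  alloy D: M = 68.4 kN·m/kg
  alloy Y: M = 56.5 kN·m/kg
  alloy J: M = 45.8 kN·m/kg
  alloy L: M = 30.4 kN·m/kg
  alloy S: M = 14.4 kN·m/kg
Alloy B ranks first.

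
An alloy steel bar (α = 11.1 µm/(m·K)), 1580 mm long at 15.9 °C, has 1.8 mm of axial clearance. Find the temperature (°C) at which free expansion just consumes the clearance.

α·L₀·ΔT = 1.8 mm ⇒ ΔT = 1.8 / (11.1×10⁻⁶ × 1580.0) = 102.6 K.
T = 15.9 + 102.6 = 118.5 °C.

119 °C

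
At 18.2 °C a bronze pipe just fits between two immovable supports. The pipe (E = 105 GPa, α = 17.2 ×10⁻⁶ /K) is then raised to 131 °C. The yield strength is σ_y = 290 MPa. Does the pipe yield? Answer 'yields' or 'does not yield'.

does not yield

ΔT = 112.8 K. Constrained thermal stress σ = E·α·ΔT = 105.0×10³ MPa × 17.2×10⁻⁶ × 112.8 = 204 MPa (compressive).
Compare to σ_y = 290 MPa: σ < σ_y, so it does not yield.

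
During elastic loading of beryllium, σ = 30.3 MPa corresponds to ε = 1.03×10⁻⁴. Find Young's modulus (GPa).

E = σ/ε = 30.3 MPa / 1.03×10⁻⁴ = 294200 MPa = 294 GPa.

294 GPa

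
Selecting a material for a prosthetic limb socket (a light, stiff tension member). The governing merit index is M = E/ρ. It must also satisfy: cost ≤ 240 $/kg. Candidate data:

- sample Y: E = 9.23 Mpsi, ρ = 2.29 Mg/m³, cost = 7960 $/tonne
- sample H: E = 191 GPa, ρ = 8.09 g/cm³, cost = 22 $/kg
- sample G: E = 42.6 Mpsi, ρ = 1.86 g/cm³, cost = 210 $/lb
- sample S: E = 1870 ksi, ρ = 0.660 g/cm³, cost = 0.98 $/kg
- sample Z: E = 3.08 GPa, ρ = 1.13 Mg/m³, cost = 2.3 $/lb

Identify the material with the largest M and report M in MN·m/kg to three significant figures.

Screen on constraints: cost ≤ 240 $/kg. Survivors: sample Y, sample H, sample S, sample Z.
Putting every candidate on a common basis:
  sample Y: E = 63.64 GPa, ρ = 2290 kg/m³
  sample H: E = 191.0 GPa, ρ = 8090 kg/m³
  sample S: E = 12.89 GPa, ρ = 660.0 kg/m³
  sample Z: E = 3.080 GPa, ρ = 1130 kg/m³
  sample Y: M = 27.8 MN·m/kg
  sample H: M = 23.6 MN·m/kg
  sample S: M = 19.5 MN·m/kg
  sample Z: M = 2.73 MN·m/kg
Sample Y has the largest M.

sample Y, M = 27.8 MN·m/kg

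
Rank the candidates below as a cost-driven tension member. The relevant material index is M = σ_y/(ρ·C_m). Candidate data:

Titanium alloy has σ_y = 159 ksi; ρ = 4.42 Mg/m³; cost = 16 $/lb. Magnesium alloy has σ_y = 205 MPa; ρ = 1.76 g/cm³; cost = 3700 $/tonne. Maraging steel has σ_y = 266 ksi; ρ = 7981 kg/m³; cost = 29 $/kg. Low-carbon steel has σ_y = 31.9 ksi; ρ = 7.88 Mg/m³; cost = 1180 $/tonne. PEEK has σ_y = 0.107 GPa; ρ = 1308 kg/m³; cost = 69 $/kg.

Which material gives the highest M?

magnesium alloy

Convert each candidate to consistent units, then evaluate M:
  titanium alloy: σ_y = 1096 MPa, ρ = 4420 kg/m³, cost = 35.27 $/kg
  magnesium alloy: σ_y = 205.0 MPa, ρ = 1760 kg/m³, cost = 3.700 $/kg
  maraging steel: σ_y = 1834 MPa, ρ = 7981 kg/m³, cost = 29.00 $/kg
  low-carbon steel: σ_y = 219.9 MPa, ρ = 7880 kg/m³, cost = 1.180 $/kg
  PEEK: σ_y = 107.0 MPa, ρ = 1308 kg/m³, cost = 69.00 $/kg
  magnesium alloy: M = 31.5 kN·m per $
  low-carbon steel: M = 23.7 kN·m per $
  maraging steel: M = 7.92 kN·m per $
  titanium alloy: M = 7.03 kN·m per $
  PEEK: M = 1.19 kN·m per $
Magnesium alloy has the largest M.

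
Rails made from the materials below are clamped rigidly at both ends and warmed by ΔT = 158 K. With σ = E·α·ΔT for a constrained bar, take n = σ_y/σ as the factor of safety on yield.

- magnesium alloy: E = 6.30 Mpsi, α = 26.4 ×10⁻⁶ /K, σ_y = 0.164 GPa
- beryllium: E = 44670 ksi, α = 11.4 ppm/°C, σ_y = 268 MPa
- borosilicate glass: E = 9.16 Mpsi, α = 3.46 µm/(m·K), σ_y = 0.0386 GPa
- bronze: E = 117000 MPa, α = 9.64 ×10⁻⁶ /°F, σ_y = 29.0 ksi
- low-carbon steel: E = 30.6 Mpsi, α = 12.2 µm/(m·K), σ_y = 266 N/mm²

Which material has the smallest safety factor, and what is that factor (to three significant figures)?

Converting E to GPa, α to ×10⁻⁶/K, σ_y to MPa, then σ and n for each:
  magnesium alloy: E = 43.44, α = 26.4, σ_y = 164.0 → σ = 181 MPa, n = 0.905
  beryllium: E = 308.0, α = 11.4, σ_y = 268.0 → σ = 555 MPa, n = 0.483
  borosilicate glass: E = 63.16, α = 3.46, σ_y = 38.60 → σ = 34.5 MPa, n = 1.12
  bronze: E = 117.0, α = 17.4, σ_y = 199.9 → σ = 321 MPa, n = 0.623
  low-carbon steel: E = 211.0, α = 12.2, σ_y = 266.0 → σ = 407 MPa, n = 0.654
Beryllium has the lowest safety factor, n = 0.483.

beryllium, n = 0.483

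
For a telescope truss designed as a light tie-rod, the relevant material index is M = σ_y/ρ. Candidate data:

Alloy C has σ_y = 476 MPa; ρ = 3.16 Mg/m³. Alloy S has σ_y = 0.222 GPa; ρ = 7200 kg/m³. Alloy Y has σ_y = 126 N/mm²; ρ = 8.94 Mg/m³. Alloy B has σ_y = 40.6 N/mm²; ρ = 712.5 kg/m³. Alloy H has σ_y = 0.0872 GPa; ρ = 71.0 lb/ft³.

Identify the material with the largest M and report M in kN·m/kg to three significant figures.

alloy C, M = 151 kN·m/kg

In SI units:
  alloy C: σ_y = 476.0 MPa, ρ = 3160 kg/m³
  alloy S: σ_y = 222.0 MPa, ρ = 7200 kg/m³
  alloy Y: σ_y = 126.0 MPa, ρ = 8940 kg/m³
  alloy B: σ_y = 40.60 MPa, ρ = 712.5 kg/m³
  alloy H: σ_y = 87.20 MPa, ρ = 1137 kg/m³
  alloy C: M = 151 kN·m/kg
  alloy H: M = 76.7 kN·m/kg
  alloy B: M = 57.0 kN·m/kg
  alloy S: M = 30.8 kN·m/kg
  alloy Y: M = 14.1 kN·m/kg
The maximum is for alloy C.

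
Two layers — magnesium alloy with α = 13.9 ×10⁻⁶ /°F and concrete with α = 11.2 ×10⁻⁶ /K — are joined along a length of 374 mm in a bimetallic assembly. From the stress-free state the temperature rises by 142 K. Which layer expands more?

magnesium alloy

magnesium alloy: α = 13.9×10⁻⁶/°F × 9/5 = 25.0×10⁻⁶/K.
α(magnesium alloy) = 25.0×10⁻⁶/K vs α(concrete) = 11.2×10⁻⁶/K.
Higher α expands more for the same ΔT: magnesium alloy.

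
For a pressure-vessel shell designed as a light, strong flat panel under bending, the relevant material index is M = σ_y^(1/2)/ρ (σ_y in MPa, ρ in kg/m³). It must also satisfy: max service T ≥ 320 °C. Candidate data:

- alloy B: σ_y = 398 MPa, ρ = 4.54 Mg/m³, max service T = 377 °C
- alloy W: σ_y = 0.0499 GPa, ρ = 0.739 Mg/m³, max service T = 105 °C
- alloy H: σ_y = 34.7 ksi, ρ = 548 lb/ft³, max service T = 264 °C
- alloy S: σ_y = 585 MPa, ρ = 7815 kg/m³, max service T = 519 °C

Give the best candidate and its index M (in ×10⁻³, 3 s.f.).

Screen on constraints: max service T ≥ 320 °C. Survivors: alloy B, alloy S.
Normalizing units and computing the index:
  alloy B: σ_y = 398.0 MPa, ρ = 4540 kg/m³
  alloy S: σ_y = 585.0 MPa, ρ = 7815 kg/m³
  alloy B: M = 4.39×10⁻³
  alloy S: M = 3.09×10⁻³
Alloy B has the largest M.

alloy B, M = 4.39×10⁻³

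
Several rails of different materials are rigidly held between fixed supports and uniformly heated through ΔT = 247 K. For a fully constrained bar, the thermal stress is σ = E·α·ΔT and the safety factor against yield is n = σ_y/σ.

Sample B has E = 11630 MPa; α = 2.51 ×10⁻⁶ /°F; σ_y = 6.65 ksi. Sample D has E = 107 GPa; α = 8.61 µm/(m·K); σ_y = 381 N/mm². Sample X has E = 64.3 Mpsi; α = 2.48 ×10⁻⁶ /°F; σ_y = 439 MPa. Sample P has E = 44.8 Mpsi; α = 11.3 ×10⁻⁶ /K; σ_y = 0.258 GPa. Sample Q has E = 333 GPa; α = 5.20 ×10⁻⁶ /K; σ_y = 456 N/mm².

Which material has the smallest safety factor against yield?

sample P

Converting E to GPa, α to ×10⁻⁶/K, σ_y to MPa, then σ and n for each:
  sample B: E = 11.63, α = 4.52, σ_y = 45.85 → σ = 13.0 MPa, n = 3.53
  sample D: E = 107.0, α = 8.61, σ_y = 381.0 → σ = 228 MPa, n = 1.67
  sample X: E = 443.3, α = 4.46, σ_y = 439.0 → σ = 489 MPa, n = 0.898
  sample P: E = 308.9, α = 11.3, σ_y = 258.0 → σ = 862 MPa, n = 0.299
  sample Q: E = 333.0, α = 5.20, σ_y = 456.0 → σ = 428 MPa, n = 1.07
Smallest n: sample P with n = 0.299.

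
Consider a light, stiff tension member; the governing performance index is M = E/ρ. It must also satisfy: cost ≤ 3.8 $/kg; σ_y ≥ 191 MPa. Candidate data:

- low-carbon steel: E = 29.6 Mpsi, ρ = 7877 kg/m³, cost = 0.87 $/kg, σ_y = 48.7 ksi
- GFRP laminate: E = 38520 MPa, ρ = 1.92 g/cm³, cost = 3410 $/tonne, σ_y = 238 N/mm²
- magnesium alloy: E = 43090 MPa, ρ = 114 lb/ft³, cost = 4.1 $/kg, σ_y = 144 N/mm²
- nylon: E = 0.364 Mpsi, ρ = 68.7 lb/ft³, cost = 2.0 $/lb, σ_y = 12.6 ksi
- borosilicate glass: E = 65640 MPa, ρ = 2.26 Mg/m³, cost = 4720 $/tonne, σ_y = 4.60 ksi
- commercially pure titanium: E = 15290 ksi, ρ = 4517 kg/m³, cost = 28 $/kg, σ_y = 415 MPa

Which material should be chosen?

Screen on constraints: cost ≤ 3.8 $/kg; σ_y ≥ 191 MPa. Survivors: low-carbon steel, GFRP laminate.
Putting every candidate on a common basis:
  low-carbon steel: E = 204.1 GPa, ρ = 7877 kg/m³
  GFRP laminate: E = 38.52 GPa, ρ = 1920 kg/m³
  low-carbon steel: M = 25.9 MN·m/kg
  GFRP laminate: M = 20.1 MN·m/kg
Highest index: low-carbon steel.

low-carbon steel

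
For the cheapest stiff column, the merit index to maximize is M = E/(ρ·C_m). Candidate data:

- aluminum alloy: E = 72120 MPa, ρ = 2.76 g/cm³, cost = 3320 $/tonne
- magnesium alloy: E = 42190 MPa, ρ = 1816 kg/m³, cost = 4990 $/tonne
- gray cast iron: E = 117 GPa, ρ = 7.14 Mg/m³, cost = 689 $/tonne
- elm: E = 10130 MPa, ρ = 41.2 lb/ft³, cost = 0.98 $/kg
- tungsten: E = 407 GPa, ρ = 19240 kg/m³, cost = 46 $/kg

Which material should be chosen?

In SI units:
  aluminum alloy: E = 72.12 GPa, ρ = 2760 kg/m³, cost = 3.320 $/kg
  magnesium alloy: E = 42.19 GPa, ρ = 1816 kg/m³, cost = 4.990 $/kg
  gray cast iron: E = 117.0 GPa, ρ = 7140 kg/m³, cost = 0.6890 $/kg
  elm: E = 10.13 GPa, ρ = 660.0 kg/m³, cost = 0.9800 $/kg
  tungsten: E = 407.0 GPa, ρ = 19240 kg/m³, cost = 46.00 $/kg
  gray cast iron: M = 23.8 MN·m per $
  elm: M = 15.7 MN·m per $
  aluminum alloy: M = 7.87 MN·m per $
  magnesium alloy: M = 4.66 MN·m per $
  tungsten: M = 0.460 MN·m per $
Gray cast iron ranks first.

gray cast iron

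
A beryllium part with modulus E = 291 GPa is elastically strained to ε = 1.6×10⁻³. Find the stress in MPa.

466 MPa

σ = E·ε = 291000 MPa × 1.6×10⁻³ = 466 MPa.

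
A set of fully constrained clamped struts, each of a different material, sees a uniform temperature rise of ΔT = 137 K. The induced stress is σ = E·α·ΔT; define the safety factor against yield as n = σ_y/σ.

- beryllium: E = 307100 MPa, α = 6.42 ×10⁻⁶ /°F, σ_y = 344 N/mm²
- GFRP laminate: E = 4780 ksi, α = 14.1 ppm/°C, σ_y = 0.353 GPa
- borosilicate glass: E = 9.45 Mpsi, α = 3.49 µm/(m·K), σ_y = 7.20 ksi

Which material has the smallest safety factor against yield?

Converting E to GPa, α to ×10⁻⁶/K, σ_y to MPa, then σ and n for each:
  beryllium: E = 307.1, α = 11.6, σ_y = 344.0 → σ = 486 MPa, n = 0.708
  GFRP laminate: E = 32.96, α = 14.1, σ_y = 353.0 → σ = 63.7 MPa, n = 5.54
  borosilicate glass: E = 65.16, α = 3.49, σ_y = 49.64 → σ = 31.2 MPa, n = 1.59
The minimum is beryllium at n = 0.708.

beryllium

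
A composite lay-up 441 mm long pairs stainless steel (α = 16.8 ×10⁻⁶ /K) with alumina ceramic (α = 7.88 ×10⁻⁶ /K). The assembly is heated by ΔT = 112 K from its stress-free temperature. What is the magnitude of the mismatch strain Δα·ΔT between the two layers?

9.99×10⁻⁴

Δα = |16.8 − 7.88|×10⁻⁶/K = 8.92×10⁻⁶/K.
Mismatch strain = Δα·ΔT = 8.92×10⁻⁶ × 112.0 = 9.99×10⁻⁴.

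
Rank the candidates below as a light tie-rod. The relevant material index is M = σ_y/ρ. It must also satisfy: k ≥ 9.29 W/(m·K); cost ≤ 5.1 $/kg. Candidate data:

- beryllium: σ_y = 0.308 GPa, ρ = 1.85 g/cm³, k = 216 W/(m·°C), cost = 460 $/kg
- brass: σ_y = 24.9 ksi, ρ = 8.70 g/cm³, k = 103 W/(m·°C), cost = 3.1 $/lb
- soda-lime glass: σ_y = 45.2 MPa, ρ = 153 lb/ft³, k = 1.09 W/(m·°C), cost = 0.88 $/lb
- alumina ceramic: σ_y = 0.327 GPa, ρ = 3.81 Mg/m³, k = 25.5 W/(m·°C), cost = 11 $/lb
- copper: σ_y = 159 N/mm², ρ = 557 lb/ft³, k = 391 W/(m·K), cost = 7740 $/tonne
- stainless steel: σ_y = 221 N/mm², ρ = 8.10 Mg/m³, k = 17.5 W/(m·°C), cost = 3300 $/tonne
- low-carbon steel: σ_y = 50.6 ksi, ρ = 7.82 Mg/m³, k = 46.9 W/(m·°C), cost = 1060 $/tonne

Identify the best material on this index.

Screen on constraints: k ≥ 9.29 W/(m·K); cost ≤ 5.1 $/kg. Survivors: stainless steel, low-carbon steel.
In SI units:
  stainless steel: σ_y = 221.0 MPa, ρ = 8100 kg/m³
  low-carbon steel: σ_y = 348.9 MPa, ρ = 7820 kg/m³
  low-carbon steel: M = 44.6 kN·m/kg
  stainless steel: M = 27.3 kN·m/kg
The maximum is for low-carbon steel.

low-carbon steel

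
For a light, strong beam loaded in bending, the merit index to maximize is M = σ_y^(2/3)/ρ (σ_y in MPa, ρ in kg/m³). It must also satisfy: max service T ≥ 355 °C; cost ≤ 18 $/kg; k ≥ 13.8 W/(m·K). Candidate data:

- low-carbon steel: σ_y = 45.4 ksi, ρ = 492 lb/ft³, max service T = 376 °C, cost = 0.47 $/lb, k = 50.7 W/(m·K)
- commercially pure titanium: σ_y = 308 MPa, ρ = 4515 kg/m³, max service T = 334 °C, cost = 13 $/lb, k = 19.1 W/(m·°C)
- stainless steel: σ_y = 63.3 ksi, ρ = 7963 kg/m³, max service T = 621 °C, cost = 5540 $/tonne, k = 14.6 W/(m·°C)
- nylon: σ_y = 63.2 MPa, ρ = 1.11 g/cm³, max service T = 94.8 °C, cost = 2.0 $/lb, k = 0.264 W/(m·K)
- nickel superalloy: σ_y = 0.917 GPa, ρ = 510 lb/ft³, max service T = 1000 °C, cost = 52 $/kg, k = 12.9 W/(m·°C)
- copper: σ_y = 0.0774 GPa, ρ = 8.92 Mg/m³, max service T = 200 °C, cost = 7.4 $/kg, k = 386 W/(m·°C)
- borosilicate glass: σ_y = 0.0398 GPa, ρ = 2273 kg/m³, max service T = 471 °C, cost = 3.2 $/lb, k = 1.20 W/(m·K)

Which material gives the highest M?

stainless steel

Screen on constraints: max service T ≥ 355 °C; cost ≤ 18 $/kg; k ≥ 13.8 W/(m·K). Survivors: low-carbon steel, stainless steel.
Putting every candidate on a common basis:
  low-carbon steel: σ_y = 313.0 MPa, ρ = 7881 kg/m³
  stainless steel: σ_y = 436.4 MPa, ρ = 7963 kg/m³
  stainless steel: M = 7.23×10⁻³
  low-carbon steel: M = 5.85×10⁻³
The maximum is for stainless steel.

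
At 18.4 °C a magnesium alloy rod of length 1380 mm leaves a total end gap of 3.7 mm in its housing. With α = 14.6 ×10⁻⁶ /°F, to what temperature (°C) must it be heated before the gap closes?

α = 14.6×10⁻⁶/°F × 9/5 = 26.3×10⁻⁶/K.
α·L₀·ΔT = 3.7 mm ⇒ ΔT = 3.7 / (26.3×10⁻⁶ × 1380.0) = 102.0 K.
T = 18.4 + 102.0 = 120.4 °C.

120 °C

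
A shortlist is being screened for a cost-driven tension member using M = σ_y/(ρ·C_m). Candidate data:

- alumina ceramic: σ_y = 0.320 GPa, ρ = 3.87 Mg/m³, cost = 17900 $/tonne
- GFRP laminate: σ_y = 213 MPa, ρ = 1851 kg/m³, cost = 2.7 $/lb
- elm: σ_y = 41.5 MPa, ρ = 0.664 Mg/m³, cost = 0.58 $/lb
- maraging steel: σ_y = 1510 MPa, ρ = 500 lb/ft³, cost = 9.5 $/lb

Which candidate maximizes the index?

Convert each candidate to consistent units, then evaluate M:
  alumina ceramic: σ_y = 320.0 MPa, ρ = 3870 kg/m³, cost = 17.90 $/kg
  GFRP laminate: σ_y = 213.0 MPa, ρ = 1851 kg/m³, cost = 5.952 $/kg
  elm: σ_y = 41.50 MPa, ρ = 664.0 kg/m³, cost = 1.279 $/kg
  maraging steel: σ_y = 1510 MPa, ρ = 8009 kg/m³, cost = 20.94 $/kg
  elm: M = 48.9 kN·m per $
  GFRP laminate: M = 19.3 kN·m per $
  maraging steel: M = 9.00 kN·m per $
  alumina ceramic: M = 4.62 kN·m per $
The maximum is for elm.

elm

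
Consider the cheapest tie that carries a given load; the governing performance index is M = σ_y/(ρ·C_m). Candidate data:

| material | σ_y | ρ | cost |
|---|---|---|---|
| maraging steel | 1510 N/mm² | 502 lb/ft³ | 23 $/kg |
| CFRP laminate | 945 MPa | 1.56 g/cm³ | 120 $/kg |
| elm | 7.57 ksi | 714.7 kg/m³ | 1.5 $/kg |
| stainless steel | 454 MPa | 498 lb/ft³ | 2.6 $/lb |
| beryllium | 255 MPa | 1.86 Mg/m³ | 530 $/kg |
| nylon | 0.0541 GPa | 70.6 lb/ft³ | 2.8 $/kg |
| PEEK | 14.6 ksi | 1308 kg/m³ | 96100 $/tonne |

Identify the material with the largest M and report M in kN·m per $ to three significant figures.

elm, M = 48.7 kN·m per $

Putting every candidate on a common basis:
  maraging steel: σ_y = 1510 MPa, ρ = 8041 kg/m³, cost = 23.00 $/kg
  CFRP laminate: σ_y = 945.0 MPa, ρ = 1560 kg/m³, cost = 120.0 $/kg
  elm: σ_y = 52.19 MPa, ρ = 714.7 kg/m³, cost = 1.500 $/kg
  stainless steel: σ_y = 454.0 MPa, ρ = 7977 kg/m³, cost = 5.732 $/kg
  beryllium: σ_y = 255.0 MPa, ρ = 1860 kg/m³, cost = 530.0 $/kg
  nylon: σ_y = 54.10 MPa, ρ = 1131 kg/m³, cost = 2.800 $/kg
  PEEK: σ_y = 100.7 MPa, ρ = 1308 kg/m³, cost = 96.10 $/kg
  elm: M = 48.7 kN·m per $
  nylon: M = 17.1 kN·m per $
  stainless steel: M = 9.93 kN·m per $
  maraging steel: M = 8.16 kN·m per $
  CFRP laminate: M = 5.05 kN·m per $
  PEEK: M = 0.801 kN·m per $
  beryllium: M = 0.259 kN·m per $
Elm ranks first.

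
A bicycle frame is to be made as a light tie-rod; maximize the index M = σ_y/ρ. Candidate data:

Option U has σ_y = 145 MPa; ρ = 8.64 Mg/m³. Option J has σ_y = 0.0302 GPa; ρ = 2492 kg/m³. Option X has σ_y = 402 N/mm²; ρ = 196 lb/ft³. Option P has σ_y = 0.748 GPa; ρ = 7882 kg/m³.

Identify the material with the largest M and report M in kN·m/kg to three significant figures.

option X, M = 128 kN·m/kg

Normalizing units and computing the index:
  option U: σ_y = 145.0 MPa, ρ = 8640 kg/m³
  option J: σ_y = 30.20 MPa, ρ = 2492 kg/m³
  option X: σ_y = 402.0 MPa, ρ = 3140 kg/m³
  option P: σ_y = 748.0 MPa, ρ = 7882 kg/m³
  option X: M = 128 kN·m/kg
  option P: M = 94.9 kN·m/kg
  option U: M = 16.8 kN·m/kg
  option J: M = 12.1 kN·m/kg
The maximum is for option X.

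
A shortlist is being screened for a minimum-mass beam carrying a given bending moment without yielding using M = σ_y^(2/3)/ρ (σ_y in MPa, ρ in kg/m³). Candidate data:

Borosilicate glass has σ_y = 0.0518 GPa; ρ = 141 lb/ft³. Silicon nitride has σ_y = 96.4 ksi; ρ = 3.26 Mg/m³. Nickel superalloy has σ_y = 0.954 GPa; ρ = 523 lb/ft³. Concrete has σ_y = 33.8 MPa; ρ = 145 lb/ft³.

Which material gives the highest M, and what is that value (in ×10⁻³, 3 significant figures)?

silicon nitride, M = 23.4×10⁻³

Convert each candidate to consistent units, then evaluate M:
  borosilicate glass: σ_y = 51.80 MPa, ρ = 2259 kg/m³
  silicon nitride: σ_y = 664.7 MPa, ρ = 3260 kg/m³
  nickel superalloy: σ_y = 954.0 MPa, ρ = 8378 kg/m³
  concrete: σ_y = 33.80 MPa, ρ = 2323 kg/m³
  silicon nitride: M = 23.4×10⁻³
  nickel superalloy: M = 11.6×10⁻³
  borosilicate glass: M = 6.15×10⁻³
  concrete: M = 4.50×10⁻³
The maximum is for silicon nitride.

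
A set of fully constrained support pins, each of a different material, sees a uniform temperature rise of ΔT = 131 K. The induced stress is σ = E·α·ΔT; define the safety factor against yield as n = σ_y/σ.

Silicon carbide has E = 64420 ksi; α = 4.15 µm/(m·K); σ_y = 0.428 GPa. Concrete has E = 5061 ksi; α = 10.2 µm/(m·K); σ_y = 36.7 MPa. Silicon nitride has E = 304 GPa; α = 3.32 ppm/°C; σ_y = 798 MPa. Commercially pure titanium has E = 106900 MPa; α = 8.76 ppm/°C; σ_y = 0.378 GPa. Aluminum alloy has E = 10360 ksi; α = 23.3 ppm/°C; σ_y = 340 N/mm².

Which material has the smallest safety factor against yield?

With everything in SI (GPa, ×10⁻⁶/K, MPa):
  silicon carbide: E = 444.2, α = 4.15, σ_y = 428.0 → σ = 241 MPa, n = 1.77
  concrete: E = 34.89, α = 10.2, σ_y = 36.70 → σ = 46.6 MPa, n = 0.787
  silicon nitride: E = 304.0, α = 3.32, σ_y = 798.0 → σ = 132 MPa, n = 6.04
  commercially pure titanium: E = 106.9, α = 8.76, σ_y = 378.0 → σ = 123 MPa, n = 3.08
  aluminum alloy: E = 71.43, α = 23.3, σ_y = 340.0 → σ = 218 MPa, n = 1.56
The minimum is concrete at n = 0.787.

concrete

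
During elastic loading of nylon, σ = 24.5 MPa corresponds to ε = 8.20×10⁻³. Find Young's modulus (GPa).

E = σ/ε = 24.5 MPa / 8.20×10⁻³ = 2988 MPa = 2.99 GPa.

2.99 GPa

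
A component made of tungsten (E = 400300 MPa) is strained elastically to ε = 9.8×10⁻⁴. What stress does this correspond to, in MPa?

392 MPa

E = 400300 MPa = 400.3 GPa.
σ = E·ε = 400300 MPa × 9.8×10⁻⁴ = 392 MPa.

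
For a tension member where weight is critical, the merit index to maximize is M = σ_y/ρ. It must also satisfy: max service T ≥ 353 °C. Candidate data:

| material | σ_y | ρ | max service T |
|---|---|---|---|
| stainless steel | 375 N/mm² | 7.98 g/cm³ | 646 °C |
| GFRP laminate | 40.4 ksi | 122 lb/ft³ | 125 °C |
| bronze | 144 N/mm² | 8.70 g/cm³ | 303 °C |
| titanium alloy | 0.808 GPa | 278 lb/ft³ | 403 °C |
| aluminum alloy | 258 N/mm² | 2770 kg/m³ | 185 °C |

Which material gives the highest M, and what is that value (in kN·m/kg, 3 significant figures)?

titanium alloy, M = 181 kN·m/kg

Screen on constraints: max service T ≥ 353 °C. Survivors: stainless steel, titanium alloy.
Putting every candidate on a common basis:
  stainless steel: σ_y = 375.0 MPa, ρ = 7980 kg/m³
  titanium alloy: σ_y = 808.0 MPa, ρ = 4453 kg/m³
  titanium alloy: M = 181 kN·m/kg
  stainless steel: M = 47.0 kN·m/kg
The maximum is for titanium alloy.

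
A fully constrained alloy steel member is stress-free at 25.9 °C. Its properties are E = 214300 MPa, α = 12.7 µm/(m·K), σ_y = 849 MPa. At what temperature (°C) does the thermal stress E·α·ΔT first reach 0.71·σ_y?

E = 214300 MPa = 214.3 GPa.
E·α·ΔT = 602.8 MPa ⇒ ΔT = 602.8 / (214.3×10³ × 12.7×10⁻⁶) = 221.5 K.
T = 25.9 + 221.5 = 247.4 °C.

247 °C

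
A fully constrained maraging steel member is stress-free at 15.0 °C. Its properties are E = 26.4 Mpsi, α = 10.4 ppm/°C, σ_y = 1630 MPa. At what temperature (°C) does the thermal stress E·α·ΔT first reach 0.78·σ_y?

E = 26.4 Mpsi = 182.0 GPa.
E·α·ΔT = 1271 MPa ⇒ ΔT = 1271 / (182.0×10³ × 10.4×10⁻⁶) = 671.6 K.
T = 15.0 + 671.6 = 686.6 °C.

687 °C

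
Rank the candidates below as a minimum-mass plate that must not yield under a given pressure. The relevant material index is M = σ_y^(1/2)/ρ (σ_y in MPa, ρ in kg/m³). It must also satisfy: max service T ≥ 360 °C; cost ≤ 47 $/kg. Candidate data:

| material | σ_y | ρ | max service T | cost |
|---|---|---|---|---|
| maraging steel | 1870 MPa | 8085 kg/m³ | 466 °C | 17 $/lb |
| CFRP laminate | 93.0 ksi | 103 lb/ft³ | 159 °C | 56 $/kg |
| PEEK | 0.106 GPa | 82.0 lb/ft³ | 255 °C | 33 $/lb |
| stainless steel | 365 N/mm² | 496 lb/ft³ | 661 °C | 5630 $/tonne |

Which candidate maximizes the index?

maraging steel

Screen on constraints: max service T ≥ 360 °C; cost ≤ 47 $/kg. Survivors: maraging steel, stainless steel.
After converting to SI:
  maraging steel: σ_y = 1870 MPa, ρ = 8085 kg/m³
  stainless steel: σ_y = 365.0 MPa, ρ = 7945 kg/m³
  maraging steel: M = 5.35×10⁻³
  stainless steel: M = 2.40×10⁻³
Highest index: maraging steel.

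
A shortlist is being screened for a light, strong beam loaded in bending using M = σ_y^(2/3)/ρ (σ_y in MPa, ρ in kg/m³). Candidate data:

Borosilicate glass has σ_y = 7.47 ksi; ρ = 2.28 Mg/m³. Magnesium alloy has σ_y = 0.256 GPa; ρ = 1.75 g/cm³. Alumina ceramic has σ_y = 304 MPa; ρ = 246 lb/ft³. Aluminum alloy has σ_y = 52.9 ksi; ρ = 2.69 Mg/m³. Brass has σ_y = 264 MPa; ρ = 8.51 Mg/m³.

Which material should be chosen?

magnesium alloy

Putting every candidate on a common basis:
  borosilicate glass: σ_y = 51.50 MPa, ρ = 2280 kg/m³
  magnesium alloy: σ_y = 256.0 MPa, ρ = 1750 kg/m³
  alumina ceramic: σ_y = 304.0 MPa, ρ = 3941 kg/m³
  aluminum alloy: σ_y = 364.7 MPa, ρ = 2690 kg/m³
  brass: σ_y = 264.0 MPa, ρ = 8510 kg/m³
  magnesium alloy: M = 23.0×10⁻³
  aluminum alloy: M = 19.0×10⁻³
  alumina ceramic: M = 11.5×10⁻³
  borosilicate glass: M = 6.07×10⁻³
  brass: M = 4.84×10⁻³
Highest index: magnesium alloy.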